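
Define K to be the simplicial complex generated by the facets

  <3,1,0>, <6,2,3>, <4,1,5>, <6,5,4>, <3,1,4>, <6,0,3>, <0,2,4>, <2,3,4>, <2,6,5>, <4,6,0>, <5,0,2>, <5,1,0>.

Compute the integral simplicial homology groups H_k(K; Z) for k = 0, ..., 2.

We work with the vertex ordering 0 < 1 < 2 < 3 < 4 < 5 < 6. The simplices of K, each written with vertices in increasing order, are:

  0-simplices (7): [0], [1], [2], [3], [4], [5], [6]
  1-simplices (18): [0,1], [0,2], [0,3], [0,4], [0,5], [0,6], [1,3], [1,4], [1,5], [2,3], [2,4], [2,5], [2,6], [3,4], [3,6], [4,5], [4,6], [5,6]
  2-simplices (12): [0,1,3], [0,1,5], [0,2,4], [0,2,5], [0,3,6], [0,4,6], [1,3,4], [1,4,5], [2,3,4], [2,3,6], [2,5,6], [4,5,6]

so the chain groups are C_0 ≅ Z^7, C_1 ≅ Z^18, C_2 ≅ Z^12.

The boundary map ∂_1: C_1 → C_0 sends each edge [p,q] (with p < q) to q − p.
This gives a 7×18 integer matrix of rank 6; reducing to Smith normal form yields diagonal entries (1,1,1,1,1,1).

The boundary map ∂_2: C_2 → C_1 maps a triangle to the signed sum of its edges. For instance
  ∂[1,3,4] = [3,4] − [1,4] + [1,3],
  ∂[2,3,6] = [3,6] − [2,6] + [2,3].
As a 18×12 matrix over Z this has rank 12, with invariant factors (1,1,1,1,1,1,1,1,1,1,1,2).

Now H_k = ker ∂_k / im ∂_{k+1}, so:

  H_0: rank C_0 − rank ∂_1 = 7 − 6 = 1, and the invariant factors of ∂_1 are all 1, so H_0 = Z.
  H_1: rank ker ∂_1 − rank ∂_2 = (18 − 6) − 12 = 0, and ∂_2 has invariant factor 2 > 1, so H_1 = Z/2.
  H_2: rank ker ∂_2 − rank ∂_3 = (12 − 12) − 0 = 0, and there is no ∂_3, so H_2 = 0.

As a check, the Euler characteristic is 7 − 18 + 12 = 1, which agrees with 1 − 0 + 0 = 1.

H_0 ≅ Z,  H_1 ≅ Z/2,  H_2 = 0.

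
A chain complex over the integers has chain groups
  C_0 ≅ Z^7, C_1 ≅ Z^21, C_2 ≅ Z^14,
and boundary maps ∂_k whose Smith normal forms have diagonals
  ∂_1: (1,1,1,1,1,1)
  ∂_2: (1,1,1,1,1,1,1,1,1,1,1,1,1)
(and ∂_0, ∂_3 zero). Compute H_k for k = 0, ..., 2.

H_0 ≅ Z,  H_1 ≅ Z^2,  H_2 ≅ Z.

H_0: b_0 = 7 − 0 − 6 = 1; torsion from ∂_1 factors > 1: none. So H_0 ≅ Z.
H_1: b_1 = 21 − 6 − 13 = 2; torsion from ∂_2 factors > 1: none. So H_1 ≅ Z^2.
H_2: b_2 = 14 − 13 − 0 = 1; torsion from ∂_3 factors > 1: none. So H_2 ≅ Z.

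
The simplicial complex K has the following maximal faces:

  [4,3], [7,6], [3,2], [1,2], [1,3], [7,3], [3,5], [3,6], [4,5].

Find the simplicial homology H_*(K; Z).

Order the vertices as 1 < 2 < 3 < 4 < 5 < 6 < 7. Listing each simplex with vertices in this order, K has dimension 1 with simplices:

  0-simplices (7): [1], [2], [3], [4], [5], [6], [7]
  1-simplices (9): [1,2], [1,3], [2,3], [3,4], [3,5], [3,6], [3,7], [4,5], [6,7]

giving chain groups C_0 ≅ Z^7, C_1 ≅ Z^9.

The boundary map ∂_1: C_1 → C_0 maps an edge to its endpoints' difference, ∂[p,q] = q − p.
As a 7×9 matrix over Z this has rank 6, with invariant factors (1,1,1,1,1,1).

From H_k ≅ ker(∂_k) / im(∂_{k+1}) we obtain:

  H_0: rank C_0 − rank ∂_1 = 7 − 6 = 1, and the invariant factors of ∂_1 are all 1, so H_0 ≅ Z.
  H_1: rank ker ∂_1 − rank ∂_2 = (9 − 6) − 0 = 3, and there is no ∂_2, so H_1 ≅ Z^3.

H_0 = Z,  H_1 = Z^3.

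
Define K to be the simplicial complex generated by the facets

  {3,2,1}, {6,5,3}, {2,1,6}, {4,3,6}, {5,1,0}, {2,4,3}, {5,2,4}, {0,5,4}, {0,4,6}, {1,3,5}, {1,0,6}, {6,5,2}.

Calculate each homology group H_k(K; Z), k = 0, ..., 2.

H_0 = Z,  H_1 = Z/2,  H_2 = 0.

Take the total order 0 < 1 < 2 < 3 < 4 < 5 < 6 on the vertex set. Then K (dimension 2) consists of the simplices:

  0-simplices (7): [0], [1], [2], [3], [4], [5], [6]
  1-simplices (18): [0,1], [0,4], [0,5], [0,6], [1,2], [1,3], [1,5], [1,6], [2,3], [2,4], [2,5], [2,6], [3,4], [3,5], [3,6], [4,5], [4,6], [5,6]
  2-simplices (12): [0,1,5], [0,1,6], [0,4,5], [0,4,6], [1,2,3], [1,2,6], [1,3,5], [2,3,4], [2,4,5], [2,5,6], [3,4,6], [3,5,6]

Hence C_0 ≅ Z^7, C_1 ≅ Z^18, C_2 ≅ Z^12.

The boundary map ∂_1: C_1 → C_0 maps an edge to its endpoints' difference, ∂[p,q] = q − p. For instance
  ∂[5,6] = [6] − [5].
As a 7×18 matrix over Z this has rank 6, with invariant factors (1,1,1,1,1,1).

The boundary map ∂_2: C_2 → C_1 maps a triangle to the signed sum of its edges. For instance
  ∂[3,5,6] = [5,6] − [3,6] + [3,5],
  ∂[0,1,6] = [1,6] − [0,6] + [0,1].
This gives a 18×12 integer matrix of rank 12; reducing to Smith normal form yields diagonal entries (1,1,1,1,1,1,1,1,1,1,1,2).

Now H_k = ker ∂_k / im ∂_{k+1}, so:

  H_0: rank C_0 − rank ∂_1 = 7 − 6 = 1, and the invariant factors of ∂_1 are all 1, so H_0 = Z.
  H_1: rank ker ∂_1 − rank ∂_2 = (18 − 6) − 12 = 0, and ∂_2 has invariant factor 2 > 1, so H_1 = Z/2.
  H_2: rank ker ∂_2 − rank ∂_3 = (12 − 12) − 0 = 0, and there is no ∂_3, so H_2 = 0.

As a check, the Euler characteristic is 7 − 18 + 12 = 1, which agrees with 1 − 0 + 0 = 1.
(K is a triangulation of the real projective plane RP^2.)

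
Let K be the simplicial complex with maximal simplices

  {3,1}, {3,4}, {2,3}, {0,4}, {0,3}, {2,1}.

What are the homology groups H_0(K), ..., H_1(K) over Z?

Take the total order 0 < 1 < 2 < 3 < 4 on the vertex set. Then K (dimension 1) consists of the simplices:

  0-simplices (5): [0], [1], [2], [3], [4]
  1-simplices (6): [0,3], [0,4], [1,2], [1,3], [2,3], [3,4]

so the chain groups are C_0 ≅ Z^5, C_1 ≅ Z^6.

∂_1: C_1 → C_0 sends each edge [p,q] (with p < q) to q − p.
The resulting 5×6 matrix has rank 4, and its Smith normal form has invariant factors (1,1,1,1).

From H_k ≅ ker(∂_k) / im(∂_{k+1}) we obtain:

  H_0: rank C_0 − rank ∂_1 = 5 − 4 = 1, and the invariant factors of ∂_1 are all 1, so H_0 = Z.
  H_1: rank ker ∂_1 − rank ∂_2 = (6 − 4) − 0 = 2, and there is no ∂_2, so H_1 = Z^2.

As a check, the Euler characteristic is 5 − 6 = -1, which agrees with 1 − 2 = -1.

H_0 = Z,  H_1 = Z^2.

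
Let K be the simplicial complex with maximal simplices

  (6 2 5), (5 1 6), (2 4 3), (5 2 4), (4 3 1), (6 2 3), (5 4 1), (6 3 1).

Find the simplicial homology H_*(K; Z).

Fix the vertex order 1 < 2 < 3 < 4 < 5 < 6 and write every simplex with vertices in increasing order. Then dim K = 2 and the simplices of K are:

  0-simplices (6): [1], [2], [3], [4], [5], [6]
  1-simplices (12): [1,3], [1,4], [1,5], [1,6], [2,3], [2,4], [2,5], [2,6], [3,4], [3,6], [4,5], [5,6]
  2-simplices (8): [1,3,4], [1,3,6], [1,4,5], [1,5,6], [2,3,4], [2,3,6], [2,4,5], [2,5,6]

Hence C_0 ≅ Z^6, C_1 ≅ Z^12, C_2 ≅ Z^8.

Boundary ∂_1: C_1 → C_0 is given by ∂[p,q] = [q] − [p].
As a 6×12 matrix over Z this has rank 5, with invariant factors (1,1,1,1,1).

The boundary map ∂_2: C_2 → C_1 acts by ∂[p,q,r] = [q,r] − [p,r] + [p,q]. For instance
  ∂[2,4,5] = [4,5] − [2,5] + [2,4],
  ∂[1,3,6] = [3,6] − [1,6] + [1,3].
The resulting 12×8 matrix has rank 7, and its Smith normal form has invariant factors (1,1,1,1,1,1,1).

Now H_k = ker ∂_k / im ∂_{k+1}, so:

  H_0: rank C_0 − rank ∂_1 = 6 − 5 = 1, and the invariant factors of ∂_1 are all 1, so H_0 = Z.
  H_1: rank ker ∂_1 − rank ∂_2 = (12 − 5) − 7 = 0, and the invariant factors of ∂_2 are all 1, so H_1 = 0.
  H_2: rank ker ∂_2 − rank ∂_3 = (8 − 7) − 0 = 1, and there is no ∂_3, so H_2 = Z.

As a check, the Euler characteristic is 6 − 12 + 8 = 2, which agrees with 1 − 0 + 1 = 2.
(K is a triangulation of the 2-sphere S^2.)

H_0 = Z,  H_1 = 0,  H_2 = Z.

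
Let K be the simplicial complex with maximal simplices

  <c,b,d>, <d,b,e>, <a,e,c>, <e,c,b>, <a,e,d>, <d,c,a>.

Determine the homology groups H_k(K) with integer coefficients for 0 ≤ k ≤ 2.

H_0 = Z,  H_1 = 0,  H_2 = Z.

Take the total order a < b < c < d < e on the vertex set. Then K (dimension 2) consists of the simplices:

  0-simplices (5): a, b, c, d, e
  1-simplices (9): ac, ad, ae, bc, bd, be, cd, ce, de
  2-simplices (6): acd, ace, ade, bcd, bce, bde

giving chain groups C_0 ≅ Z^5, C_1 ≅ Z^9, C_2 ≅ Z^6.

Boundary ∂_1: C_1 → C_0 is given by ∂[p,q] = [q] − [p].
As a 5×9 matrix over Z this has rank 4, with invariant factors (1,1,1,1).

The boundary map ∂_2: C_2 → C_1 sends each 2-simplex [p,q,r] to [q,r] − [p,r] + [p,q]. For instance
  ∂acd = cd − ad + ac,
  ∂bde = de − be + bd.
The 9×6 boundary matrix has rank 5 and Smith normal form diag(1,1,1,1,1).

Now H_k = ker ∂_k / im ∂_{k+1}, so:

  H_0: rank C_0 − rank ∂_1 = 5 − 4 = 1, and the invariant factors of ∂_1 are all 1, so H_0 ≅ Z.
  H_1: rank ker ∂_1 − rank ∂_2 = (9 − 4) − 5 = 0, and the invariant factors of ∂_2 are all 1, so H_1 ≅ 0.
  H_2: rank ker ∂_2 − rank ∂_3 = (6 − 5) − 0 = 1, and there is no ∂_3, so H_2 ≅ Z.

As a check, the Euler characteristic is 5 − 9 + 6 = 2, which agrees with 1 − 0 + 1 = 2.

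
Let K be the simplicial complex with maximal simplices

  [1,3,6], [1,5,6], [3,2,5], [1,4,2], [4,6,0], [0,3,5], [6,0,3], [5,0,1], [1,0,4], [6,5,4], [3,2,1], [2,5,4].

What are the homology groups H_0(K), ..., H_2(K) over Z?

H_0 ≅ Z,  H_1 ≅ Z/2,  H_2 = 0.

Order the vertices as 0 < 1 < 2 < 3 < 4 < 5 < 6. Listing each simplex with vertices in this order, K has dimension 2 with simplices:

  0-simplices (7): [0], [1], [2], [3], [4], [5], [6]
  1-simplices (18): [0,1], [0,3], [0,4], [0,5], [0,6], [1,2], [1,3], [1,4], [1,5], [1,6], [2,3], [2,4], [2,5], [3,5], [3,6], [4,5], [4,6], [5,6]
  2-simplices (12): [0,1,4], [0,1,5], [0,3,5], [0,3,6], [0,4,6], [1,2,3], [1,2,4], [1,3,6], [1,5,6], [2,3,5], [2,4,5], [4,5,6]

so the chain groups are C_0 ≅ Z^7, C_1 ≅ Z^18, C_2 ≅ Z^12.

Boundary ∂_1: C_1 → C_0 is given by ∂[p,q] = [q] − [p]. For instance
  ∂[0,1] = [1] − [0].
As a 7×18 matrix over Z this has rank 6, with invariant factors (1,1,1,1,1,1).

Boundary ∂_2: C_2 → C_1 sends each 2-simplex [p,q,r] to [q,r] − [p,r] + [p,q]. For instance
  ∂[0,4,6] = [4,6] − [0,6] + [0,4],
  ∂[0,3,6] = [3,6] − [0,6] + [0,3].
The resulting 18×12 matrix has rank 12, and its Smith normal form has invariant factors (1,1,1,1,1,1,1,1,1,1,1,2).

Reading off H_k = ker ∂_k / im ∂_{k+1}:

  H_0: rank C_0 − rank ∂_1 = 7 − 6 = 1, and the invariant factors of ∂_1 are all 1, so H_0 ≅ Z.
  H_1: rank ker ∂_1 − rank ∂_2 = (18 − 6) − 12 = 0, and ∂_2 has invariant factor 2 > 1, so H_1 ≅ Z/2.
  H_2: rank ker ∂_2 − rank ∂_3 = (12 − 12) − 0 = 0, and there is no ∂_3, so H_2 ≅ 0.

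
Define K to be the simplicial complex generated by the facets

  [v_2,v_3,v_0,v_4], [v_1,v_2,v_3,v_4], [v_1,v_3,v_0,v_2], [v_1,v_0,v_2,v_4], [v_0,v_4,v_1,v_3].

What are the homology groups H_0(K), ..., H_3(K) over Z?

We work with the vertex ordering v_0 < v_1 < v_2 < v_3 < v_4. The simplices of K, each written with vertices in increasing order, are:

  0-simplices (5): [v_0], [v_1], [v_2], [v_3], [v_4]
  1-simplices (10): [v_0,v_1], [v_0,v_2], [v_0,v_3], [v_0,v_4], [v_1,v_2], [v_1,v_3], [v_1,v_4], [v_2,v_3], [v_2,v_4], [v_3,v_4]
  2-simplices (10): [v_0,v_1,v_2], [v_0,v_1,v_3], [v_0,v_1,v_4], [v_0,v_2,v_3], [v_0,v_2,v_4], [v_0,v_3,v_4], [v_1,v_2,v_3], [v_1,v_2,v_4], [v_1,v_3,v_4], [v_2,v_3,v_4]
  3-simplices (5): [v_0,v_1,v_2,v_3], [v_0,v_1,v_2,v_4], [v_0,v_1,v_3,v_4], [v_0,v_2,v_3,v_4], [v_1,v_2,v_3,v_4]

Hence C_0 ≅ Z^5, C_1 ≅ Z^10, C_2 ≅ Z^10, C_3 ≅ Z^5.

The boundary map ∂_1: C_1 → C_0 maps an edge to its endpoints' difference, ∂[p,q] = q − p.
This gives a 5×10 integer matrix of rank 4; reducing to Smith normal form yields diagonal entries (1,1,1,1).

The boundary map ∂_2: C_2 → C_1 sends each 2-simplex [p,q,r] to [q,r] − [p,r] + [p,q]. For instance
  ∂[v_0,v_1,v_4] = [v_1,v_4] − [v_0,v_4] + [v_0,v_1],
  ∂[v_1,v_2,v_4] = [v_2,v_4] − [v_1,v_4] + [v_1,v_2].
The resulting 10×10 matrix has rank 6, and its Smith normal form has invariant factors (1,1,1,1,1,1).

Boundary ∂_3: C_3 → C_2 sends each 3-simplex σ to the alternating sum Σ_i (−1)^i (σ with its i-th vertex removed). For instance
  ∂[v_0,v_1,v_2,v_4] = [v_1,v_2,v_4] − [v_0,v_2,v_4] + [v_0,v_1,v_4] − [v_0,v_1,v_2],
  ∂[v_0,v_2,v_3,v_4] = [v_2,v_3,v_4] − [v_0,v_3,v_4] + [v_0,v_2,v_4] − [v_0,v_2,v_3].
As a 10×5 matrix over Z this has rank 4, with invariant factors (1,1,1,1).

Computing H_k = (kernel of ∂_k) / (image of ∂_{k+1}):

  H_0: rank C_0 − rank ∂_1 = 5 − 4 = 1, and the invariant factors of ∂_1 are all 1, so H_0 = Z.
  H_1: rank ker ∂_1 − rank ∂_2 = (10 − 4) − 6 = 0, and the invariant factors of ∂_2 are all 1, so H_1 = 0.
  H_2: rank ker ∂_2 − rank ∂_3 = (10 − 6) − 4 = 0, and the invariant factors of ∂_3 are all 1, so H_2 = 0.
  H_3: rank ker ∂_3 − rank ∂_4 = (5 − 4) − 0 = 1, and there is no ∂_4, so H_3 = Z.

As a check, the Euler characteristic is 5 − 10 + 10 − 5 = 0, which agrees with 1 − 0 + 0 − 1 = 0.
(K is a triangulation of the 3-sphere S^3.)

H_0 ≅ Z,  H_1 = 0,  H_2 = 0,  H_3 ≅ Z.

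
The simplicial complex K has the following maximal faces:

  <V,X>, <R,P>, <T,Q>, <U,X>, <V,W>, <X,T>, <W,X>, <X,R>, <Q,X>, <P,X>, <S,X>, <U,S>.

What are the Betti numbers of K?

We work with the vertex ordering P < Q < R < S < T < U < V < W < X. The simplices of K, each written with vertices in increasing order, are:

  0-simplices (9): P, Q, R, S, T, U, V, W, X
  1-simplices (12): PR, PX, QT, QX, RX, SU, SX, TX, UX, VW, VX, WX

Hence C_0 ≅ Z^9, C_1 ≅ Z^12.

∂_1: C_1 → C_0 is given by ∂[p,q] = [q] − [p]. For instance
  ∂SX = X − S.
The 9×12 boundary matrix has rank 8 and Smith normal form diag(1,1,1,1,1,1,1,1).

Reading off H_k = ker ∂_k / im ∂_{k+1}:

  H_0: rank C_0 − rank ∂_1 = 9 − 8 = 1, and the invariant factors of ∂_1 are all 1, so H_0 ≅ Z.
  H_1: rank ker ∂_1 − rank ∂_2 = (12 − 8) − 0 = 4, and there is no ∂_2, so H_1 ≅ Z^4.

Hence the Betti numbers are b_0 = 1, b_1 = 4.

b_0 = 1, b_1 = 4.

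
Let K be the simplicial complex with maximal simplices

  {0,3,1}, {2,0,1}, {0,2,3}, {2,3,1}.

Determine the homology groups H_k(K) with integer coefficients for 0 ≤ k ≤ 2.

We work with the vertex ordering 0 < 1 < 2 < 3. The simplices of K, each written with vertices in increasing order, are:

  0-simplices (4): [0], [1], [2], [3]
  1-simplices (6): [0,1], [0,2], [0,3], [1,2], [1,3], [2,3]
  2-simplices (4): [0,1,2], [0,1,3], [0,2,3], [1,2,3]

so the chain groups are C_0 ≅ Z^4, C_1 ≅ Z^6, C_2 ≅ Z^4.

The boundary map ∂_1: C_1 → C_0 maps an edge to its endpoints' difference, ∂[p,q] = q − p. For instance
  ∂[0,2] = [2] − [0].
The resulting 4×6 matrix has rank 3, and its Smith normal form has invariant factors (1,1,1).

The boundary map ∂_2: C_2 → C_1 maps a triangle to the signed sum of its edges. For instance
  ∂[0,2,3] = [2,3] − [0,3] + [0,2],
  ∂[0,1,3] = [1,3] − [0,3] + [0,1].
This gives a 6×4 integer matrix of rank 3; reducing to Smith normal form yields diagonal entries (1,1,1).

Now H_k = ker ∂_k / im ∂_{k+1}, so:

  H_0: rank C_0 − rank ∂_1 = 4 − 3 = 1, and the invariant factors of ∂_1 are all 1, so H_0 ≅ Z.
  H_1: rank ker ∂_1 − rank ∂_2 = (6 − 3) − 3 = 0, and the invariant factors of ∂_2 are all 1, so H_1 ≅ 0.
  H_2: rank ker ∂_2 − rank ∂_3 = (4 − 3) − 0 = 1, and there is no ∂_3, so H_2 ≅ Z.

As a check, the Euler characteristic is 4 − 6 + 4 = 2, which agrees with 1 − 0 + 1 = 2.

H_0 = Z,  H_1 = 0,  H_2 = Z.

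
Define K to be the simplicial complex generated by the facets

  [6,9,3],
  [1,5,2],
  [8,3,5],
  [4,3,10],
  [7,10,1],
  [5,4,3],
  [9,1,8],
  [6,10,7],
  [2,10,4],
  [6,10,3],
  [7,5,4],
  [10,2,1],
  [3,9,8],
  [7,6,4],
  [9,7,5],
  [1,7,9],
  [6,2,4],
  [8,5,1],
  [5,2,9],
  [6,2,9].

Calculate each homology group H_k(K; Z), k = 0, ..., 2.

We work with the vertex ordering 1 < 2 < 3 < 4 < 5 < 6 < 7 < 8 < 9 < 10. The simplices of K, each written with vertices in increasing order, are:

  0-simplices (10): [1], [2], [3], [4], [5], [6], [7], [8], [9], [10]
  1-simplices (30): (30 of them)
  2-simplices (20): (20 of them)

Hence C_0 ≅ Z^10, C_1 ≅ Z^30, C_2 ≅ Z^20.

∂_1: C_1 → C_0 maps an edge to its endpoints' difference, ∂[p,q] = q − p. For instance
  ∂[6,10] = [10] − [6].
The 10×30 boundary matrix has rank 9 and Smith normal form diag(1,1,1,1,1,1,1,1,1).

∂_2: C_2 → C_1 maps a triangle to the signed sum of its edges. For instance
  ∂[2,4,10] = [4,10] − [2,10] + [2,4],
  ∂[1,5,8] = [5,8] − [1,8] + [1,5].
The 30×20 boundary matrix has rank 20 and Smith normal form diag(1,1,1,1,1,1,1,1,1,1,1,1,1,1,1,1,1,1,1,2).

From H_k ≅ ker(∂_k) / im(∂_{k+1}) we obtain:

  H_0: rank C_0 − rank ∂_1 = 10 − 9 = 1, and the invariant factors of ∂_1 are all 1, so H_0 = Z.
  H_1: rank ker ∂_1 − rank ∂_2 = (30 − 9) − 20 = 1, and ∂_2 has invariant factor 2 > 1, so H_1 = Z ⊕ Z/2Z.
  H_2: rank ker ∂_2 − rank ∂_3 = (20 − 20) − 0 = 0, and there is no ∂_3, so H_2 = 0.

As a check, the Euler characteristic is 10 − 30 + 20 = 0, which agrees with 1 − 1 + 0 = 0.

H_0 = Z,  H_1 = Z ⊕ Z/2Z,  H_2 = 0.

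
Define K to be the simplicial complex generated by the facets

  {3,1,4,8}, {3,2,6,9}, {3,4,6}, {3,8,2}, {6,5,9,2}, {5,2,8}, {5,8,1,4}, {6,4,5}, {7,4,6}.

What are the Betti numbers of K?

b_0 = 1, b_1 = 0, b_2 = 1, b_3 = 0.

K has 9 vertices, 22 edges, 19 triangles, 4 3-simplices.
rank ∂_0 = 0, rank ∂_1 = 8 ⇒ b_0 = 9 − 0 − 8 = 1; all invariant factors of ∂_1 are 1 so no torsion. So H_0 ≅ Z.
rank ∂_1 = 8, rank ∂_2 = 14 ⇒ b_1 = 22 − 8 − 14 = 0; all invariant factors of ∂_2 are 1 so no torsion. So H_1 ≅ 0.
rank ∂_2 = 14, rank ∂_3 = 4 ⇒ b_2 = 19 − 14 − 4 = 1; all invariant factors of ∂_3 are 1 so no torsion. So H_2 ≅ Z.
rank ∂_3 = 4, rank ∂_4 = 0 ⇒ b_3 = 4 − 4 − 0 = 0. So H_3 ≅ 0.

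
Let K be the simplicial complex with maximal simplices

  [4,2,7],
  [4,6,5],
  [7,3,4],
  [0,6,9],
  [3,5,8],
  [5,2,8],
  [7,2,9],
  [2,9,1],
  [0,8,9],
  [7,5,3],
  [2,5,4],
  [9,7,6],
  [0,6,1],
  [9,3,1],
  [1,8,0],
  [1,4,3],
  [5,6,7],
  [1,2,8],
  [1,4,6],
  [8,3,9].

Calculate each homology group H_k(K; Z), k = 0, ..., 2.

H_0 = Z,  H_1 = Z ⊕ Z/2,  H_2 = 0.

K has 10 vertices, 30 edges, 20 triangles.
rank ∂_0 = 0, rank ∂_1 = 9 ⇒ b_0 = 10 − 0 − 9 = 1; all invariant factors of ∂_1 are 1 so no torsion. So H_0 = Z.
rank ∂_1 = 9, rank ∂_2 = 20 ⇒ b_1 = 30 − 9 − 20 = 1; ∂_2 has invariant factor(s) [2] giving torsion. So H_1 = Z ⊕ Z/2.
rank ∂_2 = 20, rank ∂_3 = 0 ⇒ b_2 = 20 − 20 − 0 = 0. So H_2 = 0.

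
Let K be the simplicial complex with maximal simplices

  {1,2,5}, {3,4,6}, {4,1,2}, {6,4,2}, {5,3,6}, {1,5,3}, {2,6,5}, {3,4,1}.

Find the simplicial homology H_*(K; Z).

H_0 ≅ Z,  H_1 = 0,  H_2 ≅ Z.

Take the total order 1 < 2 < 3 < 4 < 5 < 6 on the vertex set. Then K (dimension 2) consists of the simplices:

  0-simplices (6): [1], [2], [3], [4], [5], [6]
  1-simplices (12): [1,2], [1,3], [1,4], [1,5], [2,4], [2,5], [2,6], [3,4], [3,5], [3,6], [4,6], [5,6]
  2-simplices (8): [1,2,4], [1,2,5], [1,3,4], [1,3,5], [2,4,6], [2,5,6], [3,4,6], [3,5,6]

so the chain groups are C_0 ≅ Z^6, C_1 ≅ Z^12, C_2 ≅ Z^8.

Boundary ∂_1: C_1 → C_0 maps an edge to its endpoints' difference, ∂[p,q] = q − p. For instance
  ∂[1,2] = [2] − [1].
The 6×12 boundary matrix has rank 5 and Smith normal form diag(1,1,1,1,1).

∂_2: C_2 → C_1 maps a triangle to the signed sum of its edges. For instance
  ∂[1,2,5] = [2,5] − [1,5] + [1,2],
  ∂[1,3,4] = [3,4] − [1,4] + [1,3].
As a 12×8 matrix over Z this has rank 7, with invariant factors (1,1,1,1,1,1,1).

Reading off H_k = ker ∂_k / im ∂_{k+1}:

  H_0: rank C_0 − rank ∂_1 = 6 − 5 = 1, and the invariant factors of ∂_1 are all 1, so H_0 = Z.
  H_1: rank ker ∂_1 − rank ∂_2 = (12 − 5) − 7 = 0, and the invariant factors of ∂_2 are all 1, so H_1 = 0.
  H_2: rank ker ∂_2 − rank ∂_3 = (8 − 7) − 0 = 1, and there is no ∂_3, so H_2 = Z.

As a check, the Euler characteristic is 6 − 12 + 8 = 2, which agrees with 1 − 0 + 1 = 2.
(K is a triangulation of the 2-sphere S^2.)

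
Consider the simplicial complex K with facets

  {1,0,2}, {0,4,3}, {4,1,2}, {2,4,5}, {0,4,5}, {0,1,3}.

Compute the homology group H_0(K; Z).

Fix the vertex order 0 < 1 < 2 < 3 < 4 < 5 and write every simplex with vertices in increasing order. Then dim K = 2 and the simplices of K are:

  0-simplices (6): [0], [1], [2], [3], [4], [5]
  1-simplices (12): [0,1], [0,2], [0,3], [0,4], [0,5], [1,2], [1,3], [1,4], [2,4], [2,5], [3,4], [4,5]
  2-simplices (6): [0,1,2], [0,1,3], [0,3,4], [0,4,5], [1,2,4], [2,4,5]

giving chain groups C_0 ≅ Z^6, C_1 ≅ Z^12, C_2 ≅ Z^6.

Boundary ∂_1: C_1 → C_0 is given by ∂[p,q] = [q] − [p]. For instance
  ∂[0,4] = [4] − [0].
This gives a 6×12 integer matrix of rank 5; reducing to Smith normal form yields diagonal entries (1,1,1,1,1).

Boundary ∂_2: C_2 → C_1 maps a triangle to the signed sum of its edges. For instance
  ∂[2,4,5] = [4,5] − [2,5] + [2,4],
  ∂[0,1,3] = [1,3] − [0,3] + [0,1].
This gives a 12×6 integer matrix of rank 6; reducing to Smith normal form yields diagonal entries (1,1,1,1,1,1).

Reading off H_k = ker ∂_k / im ∂_{k+1}:

  H_0: rank C_0 − rank ∂_1 = 6 − 5 = 1, and the invariant factors of ∂_1 are all 1, so H_0 ≅ Z.

H_0 = Z.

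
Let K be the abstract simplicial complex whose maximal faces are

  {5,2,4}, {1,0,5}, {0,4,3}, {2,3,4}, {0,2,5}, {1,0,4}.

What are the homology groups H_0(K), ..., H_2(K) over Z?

H_0 = Z,  H_1 = Z,  H_2 = 0.

Take the total order 0 < 1 < 2 < 3 < 4 < 5 on the vertex set. Then K (dimension 2) consists of the simplices:

  0-simplices (6): [0], [1], [2], [3], [4], [5]
  1-simplices (12): [0,1], [0,2], [0,3], [0,4], [0,5], [1,4], [1,5], [2,3], [2,4], [2,5], [3,4], [4,5]
  2-simplices (6): [0,1,4], [0,1,5], [0,2,5], [0,3,4], [2,3,4], [2,4,5]

Hence C_0 ≅ Z^6, C_1 ≅ Z^12, C_2 ≅ Z^6.

The boundary map ∂_1: C_1 → C_0 maps an edge to its endpoints' difference, ∂[p,q] = q − p. For instance
  ∂[0,4] = [4] − [0].
This gives a 6×12 integer matrix of rank 5; reducing to Smith normal form yields diagonal entries (1,1,1,1,1).

Boundary ∂_2: C_2 → C_1 sends each 2-simplex [p,q,r] to [q,r] − [p,r] + [p,q]. For instance
  ∂[2,4,5] = [4,5] − [2,5] + [2,4],
  ∂[0,1,5] = [1,5] − [0,5] + [0,1].
As a 12×6 matrix over Z this has rank 6, with invariant factors (1,1,1,1,1,1).

Computing H_k = (kernel of ∂_k) / (image of ∂_{k+1}):

  H_0: rank C_0 − rank ∂_1 = 6 − 5 = 1, and the invariant factors of ∂_1 are all 1, so H_0 ≅ Z.
  H_1: rank ker ∂_1 − rank ∂_2 = (12 − 5) − 6 = 1, and the invariant factors of ∂_2 are all 1, so H_1 ≅ Z.
  H_2: rank ker ∂_2 − rank ∂_3 = (6 − 6) − 0 = 0, and there is no ∂_3, so H_2 ≅ 0.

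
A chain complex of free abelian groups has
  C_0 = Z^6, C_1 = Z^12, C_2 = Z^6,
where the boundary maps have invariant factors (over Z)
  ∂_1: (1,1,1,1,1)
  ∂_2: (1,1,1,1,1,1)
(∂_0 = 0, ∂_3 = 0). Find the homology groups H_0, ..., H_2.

H_0: b_0 = 6 − 0 − 5 = 1; torsion from ∂_1 factors > 1: none. So H_0 = Z.
H_1: b_1 = 12 − 5 − 6 = 1; torsion from ∂_2 factors > 1: none. So H_1 = Z.
H_2: b_2 = 6 − 6 − 0 = 0; torsion from ∂_3 factors > 1: none. So H_2 = 0.

H_0 = Z,  H_1 = Z,  H_2 = 0.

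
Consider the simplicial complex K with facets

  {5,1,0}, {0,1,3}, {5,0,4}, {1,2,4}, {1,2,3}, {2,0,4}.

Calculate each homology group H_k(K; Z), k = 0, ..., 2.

K has 6 vertices, 12 edges, 6 triangles.
rank ∂_0 = 0, rank ∂_1 = 5 ⇒ b_0 = 6 − 0 − 5 = 1; all invariant factors of ∂_1 are 1 so no torsion. So H_0 ≅ Z.
rank ∂_1 = 5, rank ∂_2 = 6 ⇒ b_1 = 12 − 5 − 6 = 1; all invariant factors of ∂_2 are 1 so no torsion. So H_1 ≅ Z.
rank ∂_2 = 6, rank ∂_3 = 0 ⇒ b_2 = 6 − 6 − 0 = 0. So H_2 ≅ 0.

H_0 ≅ Z,  H_1 ≅ Z,  H_2 = 0.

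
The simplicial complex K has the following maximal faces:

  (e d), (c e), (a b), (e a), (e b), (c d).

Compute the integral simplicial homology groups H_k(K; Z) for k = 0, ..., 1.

Order the vertices as a < b < c < d < e. Listing each simplex with vertices in this order, K has dimension 1 with simplices:

  0-simplices (5): a, b, c, d, e
  1-simplices (6): ab, ae, be, cd, ce, de

giving chain groups C_0 ≅ Z^5, C_1 ≅ Z^6.

Boundary ∂_1: C_1 → C_0 sends each edge [p,q] (with p < q) to q − p. For instance
  ∂cd = d − c.
The resulting 5×6 matrix has rank 4, and its Smith normal form has invariant factors (1,1,1,1).

Reading off H_k = ker ∂_k / im ∂_{k+1}:

  H_0: rank C_0 − rank ∂_1 = 5 − 4 = 1, and the invariant factors of ∂_1 are all 1, so H_0 = Z.
  H_1: rank ker ∂_1 − rank ∂_2 = (6 − 4) − 0 = 2, and there is no ∂_2, so H_1 = Z^2.

As a check, the Euler characteristic is 5 − 6 = -1, which agrees with 1 − 2 = -1.

H_0 ≅ Z,  H_1 ≅ Z^2.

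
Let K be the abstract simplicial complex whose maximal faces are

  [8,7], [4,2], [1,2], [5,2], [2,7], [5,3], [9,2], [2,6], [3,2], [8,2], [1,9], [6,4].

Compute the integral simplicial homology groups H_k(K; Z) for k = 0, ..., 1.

K has 9 vertices, 12 edges.
rank ∂_0 = 0, rank ∂_1 = 8 ⇒ b_0 = 9 − 0 − 8 = 1; all invariant factors of ∂_1 are 1 so no torsion. So H_0 = Z.
rank ∂_1 = 8, rank ∂_2 = 0 ⇒ b_1 = 12 − 8 − 0 = 4. So H_1 = Z^4.

H_0 ≅ Z,  H_1 ≅ Z^4.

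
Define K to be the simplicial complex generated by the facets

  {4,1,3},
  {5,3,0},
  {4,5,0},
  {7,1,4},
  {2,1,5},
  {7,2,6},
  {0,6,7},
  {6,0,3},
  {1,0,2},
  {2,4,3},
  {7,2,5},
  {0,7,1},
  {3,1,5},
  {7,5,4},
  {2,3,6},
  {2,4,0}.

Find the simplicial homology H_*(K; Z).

Order the vertices as 0 < 1 < 2 < 3 < 4 < 5 < 6 < 7. Listing each simplex with vertices in this order, K has dimension 2 with simplices:

  0-simplices (8): [0], [1], [2], [3], [4], [5], [6], [7]
  1-simplices (24): (24 of them)
  2-simplices (16): [0,1,2], [0,1,7], [0,2,4], [0,3,5], [0,3,6], [0,4,5], [0,6,7], [1,2,5], [1,3,4], [1,3,5], [1,4,7], [2,3,4], [2,3,6], [2,5,7], [2,6,7], [4,5,7]

so the chain groups are C_0 ≅ Z^8, C_1 ≅ Z^24, C_2 ≅ Z^16.

Boundary ∂_1: C_1 → C_0 maps an edge to its endpoints' difference, ∂[p,q] = q − p. For instance
  ∂[4,5] = [5] − [4].
The resulting 8×24 matrix has rank 7, and its Smith normal form has invariant factors (1,1,1,1,1,1,1).

The boundary map ∂_2: C_2 → C_1 sends each 2-simplex [p,q,r] to [q,r] − [p,r] + [p,q]. For instance
  ∂[1,3,4] = [3,4] − [1,4] + [1,3],
  ∂[2,6,7] = [6,7] − [2,7] + [2,6].
The 24×16 boundary matrix has rank 15 and Smith normal form diag(1,1,1,1,1,1,1,1,1,1,1,1,1,1,1).

Now H_k = ker ∂_k / im ∂_{k+1}, so:

  H_0: rank C_0 − rank ∂_1 = 8 − 7 = 1, and the invariant factors of ∂_1 are all 1, so H_0 = Z.
  H_1: rank ker ∂_1 − rank ∂_2 = (24 − 7) − 15 = 2, and the invariant factors of ∂_2 are all 1, so H_1 = Z^2.
  H_2: rank ker ∂_2 − rank ∂_3 = (16 − 15) − 0 = 1, and there is no ∂_3, so H_2 = Z.

(K is a triangulation of the torus T^2.)

H_0 ≅ Z,  H_1 ≅ Z^2,  H_2 ≅ Z.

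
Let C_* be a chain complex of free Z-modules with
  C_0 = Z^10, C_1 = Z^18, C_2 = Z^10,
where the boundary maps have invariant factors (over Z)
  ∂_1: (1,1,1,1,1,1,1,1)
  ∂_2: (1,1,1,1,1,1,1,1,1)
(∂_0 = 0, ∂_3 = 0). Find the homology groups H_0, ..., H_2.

H_0 = Z^2,  H_1 = Z,  H_2 = Z.

H_0: b_0 = 10 − 0 − 8 = 2; torsion from ∂_1 factors > 1: none. So H_0 = Z^2.
H_1: b_1 = 18 − 8 − 9 = 1; torsion from ∂_2 factors > 1: none. So H_1 = Z.
H_2: b_2 = 10 − 9 − 0 = 1; torsion from ∂_3 factors > 1: none. So H_2 = Z.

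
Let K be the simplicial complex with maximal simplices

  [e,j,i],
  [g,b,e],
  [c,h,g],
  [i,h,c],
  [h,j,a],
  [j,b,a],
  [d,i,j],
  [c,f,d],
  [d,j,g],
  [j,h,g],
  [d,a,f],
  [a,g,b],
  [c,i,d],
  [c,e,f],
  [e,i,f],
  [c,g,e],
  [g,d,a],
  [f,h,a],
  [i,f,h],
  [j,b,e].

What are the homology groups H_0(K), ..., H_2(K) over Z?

H_0 ≅ Z,  H_1 ≅ Z × Z/2,  H_2 = 0.

Fix the vertex order a < b < c < d < e < f < g < h < i < j and write every simplex with vertices in increasing order. Then dim K = 2 and the simplices of K are:

  0-simplices (10): a, b, c, d, e, f, g, h, i, j
  1-simplices (30): ab, ad, af, ag, ah, aj, be, bg, bj, cd, ce, cf, cg, ch, ci, df, dg, di, dj, ef, eg, ei, ej, fh, fi, gh, gj, hi, hj, ij
  2-simplices (20): abg, abj, adf, adg, afh, ahj, beg, bej, cdf, cdi, cef, ceg, cgh, chi, dgj, dij, efi, eij, fhi, ghj

Hence C_0 ≅ Z^10, C_1 ≅ Z^30, C_2 ≅ Z^20.

Boundary ∂_1: C_1 → C_0 is given by ∂[p,q] = [q] − [p]. For instance
  ∂ej = j − e.
The resulting 10×30 matrix has rank 9, and its Smith normal form has invariant factors (1,1,1,1,1,1,1,1,1).

∂_2: C_2 → C_1 maps a triangle to the signed sum of its edges. For instance
  ∂cgh = gh − ch + cg,
  ∂abg = bg − ag + ab.
The 30×20 boundary matrix has rank 20 and Smith normal form diag(1,1,1,1,1,1,1,1,1,1,1,1,1,1,1,1,1,1,1,2).

Now H_k = ker ∂_k / im ∂_{k+1}, so:

  H_0: rank C_0 − rank ∂_1 = 10 − 9 = 1, and the invariant factors of ∂_1 are all 1, so H_0 = Z.
  H_1: rank ker ∂_1 − rank ∂_2 = (30 − 9) − 20 = 1, and ∂_2 has invariant factor 2 > 1, so H_1 = Z × Z/2.
  H_2: rank ker ∂_2 − rank ∂_3 = (20 − 20) − 0 = 0, and there is no ∂_3, so H_2 = 0.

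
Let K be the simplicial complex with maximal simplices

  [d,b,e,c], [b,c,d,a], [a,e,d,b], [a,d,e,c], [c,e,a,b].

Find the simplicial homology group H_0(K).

Order the vertices as a < b < c < d < e. Listing each simplex with vertices in this order, K has dimension 3 with simplices:

  0-simplices (5): a, b, c, d, e
  1-simplices (10): ab, ac, ad, ae, bc, bd, be, cd, ce, de
  2-simplices (10): abc, abd, abe, acd, ace, ade, bcd, bce, bde, cde
  3-simplices (5): abcd, abce, abde, acde, bcde

Hence C_0 ≅ Z^5, C_1 ≅ Z^10, C_2 ≅ Z^10, C_3 ≅ Z^5.

Boundary ∂_1: C_1 → C_0 is given by ∂[p,q] = [q] − [p]. For instance
  ∂bd = d − b.
The 5×10 boundary matrix has rank 4 and Smith normal form diag(1,1,1,1).

The boundary map ∂_2: C_2 → C_1 sends each 2-simplex [p,q,r] to [q,r] − [p,r] + [p,q]. For instance
  ∂bce = ce − be + bc,
  ∂abc = bc − ac + ab.
This gives a 10×10 integer matrix of rank 6; reducing to Smith normal form yields diagonal entries (1,1,1,1,1,1).

The boundary map ∂_3: C_3 → C_2 sends each 3-simplex σ to the alternating sum Σ_i (−1)^i (σ with its i-th vertex removed). For instance
  ∂acde = cde − ade + ace − acd,
  ∂abcd = bcd − acd + abd − abc.
The 10×5 boundary matrix has rank 4 and Smith normal form diag(1,1,1,1).

From H_k ≅ ker(∂_k) / im(∂_{k+1}) we obtain:

  H_0: rank C_0 − rank ∂_1 = 5 − 4 = 1, and the invariant factors of ∂_1 are all 1, so H_0 ≅ Z.

(K is a triangulation of the 3-sphere S^3.)

H_0 ≅ Z.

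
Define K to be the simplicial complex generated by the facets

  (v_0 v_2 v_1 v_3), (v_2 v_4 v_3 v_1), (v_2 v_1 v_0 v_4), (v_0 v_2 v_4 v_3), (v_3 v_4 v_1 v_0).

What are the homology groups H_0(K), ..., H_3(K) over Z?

H_0 ≅ Z,  H_1 = 0,  H_2 = 0,  H_3 ≅ Z.

Order the vertices as v_0 < v_1 < v_2 < v_3 < v_4. Listing each simplex with vertices in this order, K has dimension 3 with simplices:

  0-simplices (5): [v_0], [v_1], [v_2], [v_3], [v_4]
  1-simplices (10): [v_0,v_1], [v_0,v_2], [v_0,v_3], [v_0,v_4], [v_1,v_2], [v_1,v_3], [v_1,v_4], [v_2,v_3], [v_2,v_4], [v_3,v_4]
  2-simplices (10): [v_0,v_1,v_2], [v_0,v_1,v_3], [v_0,v_1,v_4], [v_0,v_2,v_3], [v_0,v_2,v_4], [v_0,v_3,v_4], [v_1,v_2,v_3], [v_1,v_2,v_4], [v_1,v_3,v_4], [v_2,v_3,v_4]
  3-simplices (5): [v_0,v_1,v_2,v_3], [v_0,v_1,v_2,v_4], [v_0,v_1,v_3,v_4], [v_0,v_2,v_3,v_4], [v_1,v_2,v_3,v_4]

giving chain groups C_0 ≅ Z^5, C_1 ≅ Z^10, C_2 ≅ Z^10, C_3 ≅ Z^5.

The boundary map ∂_1: C_1 → C_0 is given by ∂[p,q] = [q] − [p]. For instance
  ∂[v_1,v_4] = [v_4] − [v_1].
As a 5×10 matrix over Z this has rank 4, with invariant factors (1,1,1,1).

∂_2: C_2 → C_1 sends each 2-simplex [p,q,r] to [q,r] − [p,r] + [p,q]. For instance
  ∂[v_0,v_1,v_2] = [v_1,v_2] − [v_0,v_2] + [v_0,v_1],
  ∂[v_1,v_2,v_4] = [v_2,v_4] − [v_1,v_4] + [v_1,v_2].
This gives a 10×10 integer matrix of rank 6; reducing to Smith normal form yields diagonal entries (1,1,1,1,1,1).

∂_3: C_3 → C_2 sends each 3-simplex σ to the alternating sum Σ_i (−1)^i (σ with its i-th vertex removed). For instance
  ∂[v_0,v_1,v_2,v_4] = [v_1,v_2,v_4] − [v_0,v_2,v_4] + [v_0,v_1,v_4] − [v_0,v_1,v_2],
  ∂[v_0,v_1,v_3,v_4] = [v_1,v_3,v_4] − [v_0,v_3,v_4] + [v_0,v_1,v_4] − [v_0,v_1,v_3].
The resulting 10×5 matrix has rank 4, and its Smith normal form has invariant factors (1,1,1,1).

From H_k ≅ ker(∂_k) / im(∂_{k+1}) we obtain:

  H_0: rank C_0 − rank ∂_1 = 5 − 4 = 1, and the invariant factors of ∂_1 are all 1, so H_0 = Z.
  H_1: rank ker ∂_1 − rank ∂_2 = (10 − 4) − 6 = 0, and the invariant factors of ∂_2 are all 1, so H_1 = 0.
  H_2: rank ker ∂_2 − rank ∂_3 = (10 − 6) − 4 = 0, and the invariant factors of ∂_3 are all 1, so H_2 = 0.
  H_3: rank ker ∂_3 − rank ∂_4 = (5 − 4) − 0 = 1, and there is no ∂_4, so H_3 = Z.

As a check, the Euler characteristic is 5 − 10 + 10 − 5 = 0, which agrees with 1 − 0 + 0 − 1 = 0.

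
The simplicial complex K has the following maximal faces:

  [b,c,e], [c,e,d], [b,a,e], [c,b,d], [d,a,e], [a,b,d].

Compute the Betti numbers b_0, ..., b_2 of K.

b_0 = 1, b_1 = 0, b_2 = 1.

We work with the vertex ordering a < b < c < d < e. The simplices of K, each written with vertices in increasing order, are:

  0-simplices (5): a, b, c, d, e
  1-simplices (9): ab, ad, ae, bc, bd, be, cd, ce, de
  2-simplices (6): abd, abe, ade, bcd, bce, cde

giving chain groups C_0 ≅ Z^5, C_1 ≅ Z^9, C_2 ≅ Z^6.

The boundary map ∂_1: C_1 → C_0 sends each edge [p,q] (with p < q) to q − p. For instance
  ∂ab = b − a.
This gives a 5×9 integer matrix of rank 4; reducing to Smith normal form yields diagonal entries (1,1,1,1).

The boundary map ∂_2: C_2 → C_1 sends each 2-simplex [p,q,r] to [q,r] − [p,r] + [p,q]. For instance
  ∂bce = ce − be + bc,
  ∂bcd = cd − bd + bc.
This gives a 9×6 integer matrix of rank 5; reducing to Smith normal form yields diagonal entries (1,1,1,1,1).

Now H_k = ker ∂_k / im ∂_{k+1}, so:

  H_0: rank C_0 − rank ∂_1 = 5 − 4 = 1, and the invariant factors of ∂_1 are all 1, so H_0 = Z.
  H_1: rank ker ∂_1 − rank ∂_2 = (9 − 4) − 5 = 0, and the invariant factors of ∂_2 are all 1, so H_1 = 0.
  H_2: rank ker ∂_2 − rank ∂_3 = (6 − 5) − 0 = 1, and there is no ∂_3, so H_2 = Z.

Hence the Betti numbers are b_0 = 1, b_1 = 0, b_2 = 1.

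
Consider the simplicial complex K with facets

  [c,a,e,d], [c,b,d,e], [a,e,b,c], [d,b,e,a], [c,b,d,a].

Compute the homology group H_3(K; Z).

H_3 = Z.

Order the vertices as a < b < c < d < e. Listing each simplex with vertices in this order, K has dimension 3 with simplices:

  0-simplices (5): a, b, c, d, e
  1-simplices (10): ab, ac, ad, ae, bc, bd, be, cd, ce, de
  2-simplices (10): abc, abd, abe, acd, ace, ade, bcd, bce, bde, cde
  3-simplices (5): abcd, abce, abde, acde, bcde

so the chain groups are C_0 ≅ Z^5, C_1 ≅ Z^10, C_2 ≅ Z^10, C_3 ≅ Z^5.

∂_1: C_1 → C_0 sends each edge [p,q] (with p < q) to q − p. For instance
  ∂ab = b − a.
This gives a 5×10 integer matrix of rank 4; reducing to Smith normal form yields diagonal entries (1,1,1,1).

Boundary ∂_2: C_2 → C_1 maps a triangle to the signed sum of its edges. For instance
  ∂cde = de − ce + cd,
  ∂abd = bd − ad + ab.
As a 10×10 matrix over Z this has rank 6, with invariant factors (1,1,1,1,1,1).

The boundary map ∂_3: C_3 → C_2 sends each 3-simplex σ to the alternating sum Σ_i (−1)^i (σ with its i-th vertex removed). For instance
  ∂abce = bce − ace + abe − abc,
  ∂abcd = bcd − acd + abd − abc.
The 10×5 boundary matrix has rank 4 and Smith normal form diag(1,1,1,1).

Reading off H_k = ker ∂_k / im ∂_{k+1}:

  H_3: rank ker ∂_3 − rank ∂_4 = (5 − 4) − 0 = 1, and there is no ∂_4, so H_3 ≅ Z.

(K is a triangulation of the 3-sphere S^3.)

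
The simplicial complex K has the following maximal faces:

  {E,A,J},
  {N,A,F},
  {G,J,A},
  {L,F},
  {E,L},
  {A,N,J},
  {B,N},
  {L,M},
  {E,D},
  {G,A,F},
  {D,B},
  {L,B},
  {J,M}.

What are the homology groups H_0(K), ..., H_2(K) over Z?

H_0 = Z,  H_1 = Z^4,  H_2 = 0.

K has 10 vertices, 18 edges, 5 triangles.
rank ∂_0 = 0, rank ∂_1 = 9 ⇒ b_0 = 10 − 0 − 9 = 1; all invariant factors of ∂_1 are 1 so no torsion. So H_0 = Z.
rank ∂_1 = 9, rank ∂_2 = 5 ⇒ b_1 = 18 − 9 − 5 = 4; all invariant factors of ∂_2 are 1 so no torsion. So H_1 = Z^4.
rank ∂_2 = 5, rank ∂_3 = 0 ⇒ b_2 = 5 − 5 − 0 = 0. So H_2 = 0.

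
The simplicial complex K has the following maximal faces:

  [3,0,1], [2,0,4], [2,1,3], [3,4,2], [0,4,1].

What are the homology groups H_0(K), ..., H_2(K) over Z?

H_0 ≅ Z,  H_1 ≅ Z,  H_2 = 0.

Take the total order 0 < 1 < 2 < 3 < 4 on the vertex set. Then K (dimension 2) consists of the simplices:

  0-simplices (5): [0], [1], [2], [3], [4]
  1-simplices (10): [0,1], [0,2], [0,3], [0,4], [1,2], [1,3], [1,4], [2,3], [2,4], [3,4]
  2-simplices (5): [0,1,3], [0,1,4], [0,2,4], [1,2,3], [2,3,4]

giving chain groups C_0 ≅ Z^5, C_1 ≅ Z^10, C_2 ≅ Z^5.

Boundary ∂_1: C_1 → C_0 is given by ∂[p,q] = [q] − [p].
This gives a 5×10 integer matrix of rank 4; reducing to Smith normal form yields diagonal entries (1,1,1,1).

Boundary ∂_2: C_2 → C_1 acts by ∂[p,q,r] = [q,r] − [p,r] + [p,q]. For instance
  ∂[0,1,4] = [1,4] − [0,4] + [0,1],
  ∂[0,1,3] = [1,3] − [0,3] + [0,1].
The resulting 10×5 matrix has rank 5, and its Smith normal form has invariant factors (1,1,1,1,1).

Reading off H_k = ker ∂_k / im ∂_{k+1}:

  H_0: rank C_0 − rank ∂_1 = 5 − 4 = 1, and the invariant factors of ∂_1 are all 1, so H_0 = Z.
  H_1: rank ker ∂_1 − rank ∂_2 = (10 − 4) − 5 = 1, and the invariant factors of ∂_2 are all 1, so H_1 = Z.
  H_2: rank ker ∂_2 − rank ∂_3 = (5 − 5) − 0 = 0, and there is no ∂_3, so H_2 = 0.

As a check, the Euler characteristic is 5 − 10 + 5 = 0, which agrees with 1 − 1 + 0 = 0.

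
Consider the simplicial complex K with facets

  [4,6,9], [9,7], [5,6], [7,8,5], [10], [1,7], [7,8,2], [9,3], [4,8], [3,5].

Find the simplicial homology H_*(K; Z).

H_0 = Z^2,  H_1 = Z^3,  H_2 = 0.

K has 10 vertices, 14 edges, 3 triangles.
rank ∂_0 = 0, rank ∂_1 = 8 ⇒ b_0 = 10 − 0 − 8 = 2; all invariant factors of ∂_1 are 1 so no torsion. So H_0 = Z^2.
rank ∂_1 = 8, rank ∂_2 = 3 ⇒ b_1 = 14 − 8 − 3 = 3; all invariant factors of ∂_2 are 1 so no torsion. So H_1 = Z^3.
rank ∂_2 = 3, rank ∂_3 = 0 ⇒ b_2 = 3 − 3 − 0 = 0. So H_2 = 0.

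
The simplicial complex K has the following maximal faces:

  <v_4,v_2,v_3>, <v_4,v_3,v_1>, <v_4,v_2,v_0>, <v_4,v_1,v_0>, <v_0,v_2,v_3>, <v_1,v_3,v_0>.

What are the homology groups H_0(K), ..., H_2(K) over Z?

H_0 = Z,  H_1 = 0,  H_2 = Z.

Order the vertices as v_0 < v_1 < v_2 < v_3 < v_4. Listing each simplex with vertices in this order, K has dimension 2 with simplices:

  0-simplices (5): [v_0], [v_1], [v_2], [v_3], [v_4]
  1-simplices (9): [v_0,v_1], [v_0,v_2], [v_0,v_3], [v_0,v_4], [v_1,v_3], [v_1,v_4], [v_2,v_3], [v_2,v_4], [v_3,v_4]
  2-simplices (6): [v_0,v_1,v_3], [v_0,v_1,v_4], [v_0,v_2,v_3], [v_0,v_2,v_4], [v_1,v_3,v_4], [v_2,v_3,v_4]

so the chain groups are C_0 ≅ Z^5, C_1 ≅ Z^9, C_2 ≅ Z^6.

The boundary map ∂_1: C_1 → C_0 maps an edge to its endpoints' difference, ∂[p,q] = q − p. For instance
  ∂[v_0,v_2] = [v_2] − [v_0].
This gives a 5×9 integer matrix of rank 4; reducing to Smith normal form yields diagonal entries (1,1,1,1).

∂_2: C_2 → C_1 acts by ∂[p,q,r] = [q,r] − [p,r] + [p,q]. For instance
  ∂[v_0,v_2,v_4] = [v_2,v_4] − [v_0,v_4] + [v_0,v_2],
  ∂[v_1,v_3,v_4] = [v_3,v_4] − [v_1,v_4] + [v_1,v_3].
The 9×6 boundary matrix has rank 5 and Smith normal form diag(1,1,1,1,1).

Now H_k = ker ∂_k / im ∂_{k+1}, so:

  H_0: rank C_0 − rank ∂_1 = 5 − 4 = 1, and the invariant factors of ∂_1 are all 1, so H_0 ≅ Z.
  H_1: rank ker ∂_1 − rank ∂_2 = (9 − 4) − 5 = 0, and the invariant factors of ∂_2 are all 1, so H_1 ≅ 0.
  H_2: rank ker ∂_2 − rank ∂_3 = (6 − 5) − 0 = 1, and there is no ∂_3, so H_2 ≅ Z.

As a check, the Euler characteristic is 5 − 9 + 6 = 2, which agrees with 1 − 0 + 1 = 2.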